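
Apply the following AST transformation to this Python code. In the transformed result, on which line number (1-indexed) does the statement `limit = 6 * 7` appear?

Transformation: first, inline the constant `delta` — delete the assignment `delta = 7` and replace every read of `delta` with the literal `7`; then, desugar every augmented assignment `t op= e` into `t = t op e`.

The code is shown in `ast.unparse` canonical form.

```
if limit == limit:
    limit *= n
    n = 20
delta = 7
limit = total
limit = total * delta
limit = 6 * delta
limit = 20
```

Transformed code:
if limit == limit:
    limit = limit * n
    n = 20
limit = total
limit = total * 7
limit = 6 * 7
limit = 20

6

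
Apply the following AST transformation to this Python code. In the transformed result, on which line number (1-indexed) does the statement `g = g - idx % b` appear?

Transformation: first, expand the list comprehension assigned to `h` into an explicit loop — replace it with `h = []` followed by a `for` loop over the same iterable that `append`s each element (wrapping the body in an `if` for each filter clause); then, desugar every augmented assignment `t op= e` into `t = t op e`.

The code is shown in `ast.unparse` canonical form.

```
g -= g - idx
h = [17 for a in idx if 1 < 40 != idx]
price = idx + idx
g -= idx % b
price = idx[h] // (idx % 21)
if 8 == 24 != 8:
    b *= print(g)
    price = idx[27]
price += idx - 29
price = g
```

Transformed code:
g = g - (g - idx)
h = []
for a in idx:
    if 1 < 40 != idx:
        h.append(17)
price = idx + idx
g = g - idx % b
price = idx[h] // (idx % 21)
if 8 == 24 != 8:
    b = b * print(g)
    price = idx[27]
price = price + (idx - 29)
price = g

7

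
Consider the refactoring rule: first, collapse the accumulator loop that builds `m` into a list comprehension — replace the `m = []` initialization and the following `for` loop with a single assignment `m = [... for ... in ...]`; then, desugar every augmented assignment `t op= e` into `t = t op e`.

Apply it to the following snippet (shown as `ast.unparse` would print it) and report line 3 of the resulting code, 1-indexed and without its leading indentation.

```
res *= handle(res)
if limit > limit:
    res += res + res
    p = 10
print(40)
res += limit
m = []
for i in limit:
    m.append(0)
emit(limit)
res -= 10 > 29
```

Transformed code:
res = res * handle(res)
if limit > limit:
    res = res + (res + res)
    p = 10
print(40)
res = res + limit
m = [0 for i in limit]
emit(limit)
res = res - (10 > 29)

res = res + (res + res)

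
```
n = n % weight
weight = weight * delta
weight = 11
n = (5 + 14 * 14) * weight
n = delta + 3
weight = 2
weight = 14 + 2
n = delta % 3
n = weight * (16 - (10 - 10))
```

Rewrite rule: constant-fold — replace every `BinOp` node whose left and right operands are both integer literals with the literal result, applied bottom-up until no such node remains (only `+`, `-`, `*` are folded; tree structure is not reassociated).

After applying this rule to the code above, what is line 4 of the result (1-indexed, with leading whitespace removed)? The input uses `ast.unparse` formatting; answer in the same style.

Transformed code:
n = n % weight
weight = weight * delta
weight = 11
n = 201 * weight
n = delta + 3
weight = 2
weight = 16
n = delta % 3
n = weight * 16

n = 201 * weight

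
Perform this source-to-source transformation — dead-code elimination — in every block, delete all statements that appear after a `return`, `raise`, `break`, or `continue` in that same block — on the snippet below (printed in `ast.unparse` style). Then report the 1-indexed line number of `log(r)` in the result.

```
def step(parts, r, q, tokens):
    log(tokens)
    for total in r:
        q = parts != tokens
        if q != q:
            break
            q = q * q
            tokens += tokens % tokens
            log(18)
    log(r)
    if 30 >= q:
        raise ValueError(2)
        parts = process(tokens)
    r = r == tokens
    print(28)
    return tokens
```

Transformed code:
def step(parts, r, q, tokens):
    log(tokens)
    for total in r:
        q = parts != tokens
        if q != q:
            break
    log(r)
    if 30 >= q:
        raise ValueError(2)
    r = r == tokens
    print(28)
    return tokens

7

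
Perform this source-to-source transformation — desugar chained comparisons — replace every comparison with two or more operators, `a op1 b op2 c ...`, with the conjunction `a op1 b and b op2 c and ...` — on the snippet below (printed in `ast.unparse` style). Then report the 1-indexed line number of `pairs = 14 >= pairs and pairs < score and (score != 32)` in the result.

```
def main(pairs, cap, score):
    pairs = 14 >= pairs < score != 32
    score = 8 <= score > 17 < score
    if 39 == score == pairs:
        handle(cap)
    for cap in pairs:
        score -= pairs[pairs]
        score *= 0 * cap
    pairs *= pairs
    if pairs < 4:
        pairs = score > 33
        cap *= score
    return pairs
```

Transformed code:
def main(pairs, cap, score):
    pairs = 14 >= pairs and pairs < score and (score != 32)
    score = 8 <= score and score > 17 and (17 < score)
    if 39 == score and score == pairs:
        handle(cap)
    for cap in pairs:
        score -= pairs[pairs]
        score *= 0 * cap
    pairs *= pairs
    if pairs < 4:
        pairs = score > 33
        cap *= score
    return pairs

2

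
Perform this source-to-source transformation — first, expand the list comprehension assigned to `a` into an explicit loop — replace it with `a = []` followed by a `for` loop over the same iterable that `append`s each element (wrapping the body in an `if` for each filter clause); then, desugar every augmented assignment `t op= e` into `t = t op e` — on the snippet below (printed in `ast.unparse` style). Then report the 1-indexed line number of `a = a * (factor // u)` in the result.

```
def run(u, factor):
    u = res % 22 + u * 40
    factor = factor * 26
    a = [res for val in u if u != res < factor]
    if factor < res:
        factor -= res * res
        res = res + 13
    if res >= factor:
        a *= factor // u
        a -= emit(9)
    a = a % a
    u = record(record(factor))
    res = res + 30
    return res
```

Transformed code:
def run(u, factor):
    u = res % 22 + u * 40
    factor = factor * 26
    a = []
    for val in u:
        if u != res < factor:
            a.append(res)
    if factor < res:
        factor = factor - res * res
        res = res + 13
    if res >= factor:
        a = a * (factor // u)
        a = a - emit(9)
    a = a % a
    u = record(record(factor))
    res = res + 30
    return res

12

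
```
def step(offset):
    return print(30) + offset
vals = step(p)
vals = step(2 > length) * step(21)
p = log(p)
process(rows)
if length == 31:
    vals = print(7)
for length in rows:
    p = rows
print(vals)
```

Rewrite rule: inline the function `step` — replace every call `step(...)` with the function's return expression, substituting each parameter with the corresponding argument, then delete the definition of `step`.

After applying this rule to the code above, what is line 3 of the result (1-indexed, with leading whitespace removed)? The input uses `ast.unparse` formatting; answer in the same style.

Transformed code:
vals = print(30) + p
vals = (print(30) + (2 > length)) * (print(30) + 21)
p = log(p)
process(rows)
if length == 31:
    vals = print(7)
for length in rows:
    p = rows
print(vals)

p = log(p)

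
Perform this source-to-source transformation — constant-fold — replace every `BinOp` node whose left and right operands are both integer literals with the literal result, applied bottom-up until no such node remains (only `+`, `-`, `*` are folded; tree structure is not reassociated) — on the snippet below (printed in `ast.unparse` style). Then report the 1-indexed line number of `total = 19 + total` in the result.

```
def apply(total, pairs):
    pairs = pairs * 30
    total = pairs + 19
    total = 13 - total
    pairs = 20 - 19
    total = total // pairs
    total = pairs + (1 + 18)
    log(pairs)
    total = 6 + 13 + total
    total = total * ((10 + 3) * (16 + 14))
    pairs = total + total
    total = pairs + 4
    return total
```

9

Transformed code:
def apply(total, pairs):
    pairs = pairs * 30
    total = pairs + 19
    total = 13 - total
    pairs = 1
    total = total // pairs
    total = pairs + 19
    log(pairs)
    total = 19 + total
    total = total * 390
    pairs = total + total
    total = pairs + 4
    return total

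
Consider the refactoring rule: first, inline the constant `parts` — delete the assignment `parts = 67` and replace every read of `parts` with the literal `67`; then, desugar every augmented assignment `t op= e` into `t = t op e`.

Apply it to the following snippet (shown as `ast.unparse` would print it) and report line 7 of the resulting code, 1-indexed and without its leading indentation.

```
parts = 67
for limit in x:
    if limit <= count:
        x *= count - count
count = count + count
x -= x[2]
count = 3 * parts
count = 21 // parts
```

count = 21 // 67

Transformed code:
for limit in x:
    if limit <= count:
        x = x * (count - count)
count = count + count
x = x - x[2]
count = 3 * 67
count = 21 // 67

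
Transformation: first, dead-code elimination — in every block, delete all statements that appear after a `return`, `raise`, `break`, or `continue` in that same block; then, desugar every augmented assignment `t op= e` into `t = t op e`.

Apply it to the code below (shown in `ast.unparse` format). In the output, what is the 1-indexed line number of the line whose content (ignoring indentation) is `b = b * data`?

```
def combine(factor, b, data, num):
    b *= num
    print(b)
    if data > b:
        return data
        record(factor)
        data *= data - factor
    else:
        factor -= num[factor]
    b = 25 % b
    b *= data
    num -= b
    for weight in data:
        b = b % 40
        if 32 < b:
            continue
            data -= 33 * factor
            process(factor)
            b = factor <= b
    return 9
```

9

Transformed code:
def combine(factor, b, data, num):
    b = b * num
    print(b)
    if data > b:
        return data
    else:
        factor = factor - num[factor]
    b = 25 % b
    b = b * data
    num = num - b
    for weight in data:
        b = b % 40
        if 32 < b:
            continue
    return 9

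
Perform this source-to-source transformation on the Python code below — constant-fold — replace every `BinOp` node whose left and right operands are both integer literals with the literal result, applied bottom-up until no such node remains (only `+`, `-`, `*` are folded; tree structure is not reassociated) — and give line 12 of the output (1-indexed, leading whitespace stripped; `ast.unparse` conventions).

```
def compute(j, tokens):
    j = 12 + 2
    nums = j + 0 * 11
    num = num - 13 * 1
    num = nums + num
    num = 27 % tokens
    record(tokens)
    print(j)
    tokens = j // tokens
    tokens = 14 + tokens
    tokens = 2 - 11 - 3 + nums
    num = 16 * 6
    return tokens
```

num = 96

Transformed code:
def compute(j, tokens):
    j = 14
    nums = j + 0
    num = num - 13
    num = nums + num
    num = 27 % tokens
    record(tokens)
    print(j)
    tokens = j // tokens
    tokens = 14 + tokens
    tokens = -12 + nums
    num = 96
    return tokens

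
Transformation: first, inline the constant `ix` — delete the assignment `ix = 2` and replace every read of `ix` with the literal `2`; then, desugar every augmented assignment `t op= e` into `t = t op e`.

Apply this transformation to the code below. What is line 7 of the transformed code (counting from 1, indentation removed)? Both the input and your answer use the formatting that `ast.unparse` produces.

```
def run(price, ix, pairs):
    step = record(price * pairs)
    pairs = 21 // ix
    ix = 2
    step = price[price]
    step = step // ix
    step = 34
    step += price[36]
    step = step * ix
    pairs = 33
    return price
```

step = step + price[36]

Transformed code:
def run(price, ix, pairs):
    step = record(price * pairs)
    pairs = 21 // 2
    step = price[price]
    step = step // 2
    step = 34
    step = step + price[36]
    step = step * 2
    pairs = 33
    return price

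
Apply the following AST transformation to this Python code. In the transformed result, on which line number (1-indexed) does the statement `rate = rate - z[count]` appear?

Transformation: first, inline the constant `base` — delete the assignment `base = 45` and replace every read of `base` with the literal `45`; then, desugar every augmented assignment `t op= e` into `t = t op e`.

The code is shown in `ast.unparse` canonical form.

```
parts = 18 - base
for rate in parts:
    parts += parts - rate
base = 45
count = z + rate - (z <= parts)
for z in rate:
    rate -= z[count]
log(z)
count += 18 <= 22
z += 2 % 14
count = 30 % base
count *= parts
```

6

Transformed code:
parts = 18 - 45
for rate in parts:
    parts = parts + (parts - rate)
count = z + rate - (z <= parts)
for z in rate:
    rate = rate - z[count]
log(z)
count = count + (18 <= 22)
z = z + 2 % 14
count = 30 % 45
count = count * parts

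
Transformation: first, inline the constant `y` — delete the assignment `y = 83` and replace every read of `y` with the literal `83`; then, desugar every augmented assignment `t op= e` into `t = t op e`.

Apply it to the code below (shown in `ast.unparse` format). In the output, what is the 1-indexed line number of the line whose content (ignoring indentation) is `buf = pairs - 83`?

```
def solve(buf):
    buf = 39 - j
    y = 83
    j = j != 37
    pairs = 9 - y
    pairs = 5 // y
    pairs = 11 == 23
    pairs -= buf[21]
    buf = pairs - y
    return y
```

8

Transformed code:
def solve(buf):
    buf = 39 - j
    j = j != 37
    pairs = 9 - 83
    pairs = 5 // 83
    pairs = 11 == 23
    pairs = pairs - buf[21]
    buf = pairs - 83
    return 83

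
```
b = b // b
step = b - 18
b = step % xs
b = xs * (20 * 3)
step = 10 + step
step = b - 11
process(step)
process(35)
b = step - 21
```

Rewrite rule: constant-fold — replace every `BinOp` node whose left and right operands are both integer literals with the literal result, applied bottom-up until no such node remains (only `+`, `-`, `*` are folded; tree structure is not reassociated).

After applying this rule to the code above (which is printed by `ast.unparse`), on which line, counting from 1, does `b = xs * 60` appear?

Transformed code:
b = b // b
step = b - 18
b = step % xs
b = xs * 60
step = 10 + step
step = b - 11
process(step)
process(35)
b = step - 21

4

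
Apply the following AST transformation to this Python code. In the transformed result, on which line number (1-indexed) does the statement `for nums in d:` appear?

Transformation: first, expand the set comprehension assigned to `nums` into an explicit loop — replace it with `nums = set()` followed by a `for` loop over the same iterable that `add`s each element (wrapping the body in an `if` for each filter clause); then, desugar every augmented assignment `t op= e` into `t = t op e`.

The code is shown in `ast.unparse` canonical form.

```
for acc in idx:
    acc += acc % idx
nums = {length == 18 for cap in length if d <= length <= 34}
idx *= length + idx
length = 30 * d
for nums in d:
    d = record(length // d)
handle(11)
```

Transformed code:
for acc in idx:
    acc = acc + acc % idx
nums = set()
for cap in length:
    if d <= length <= 34:
        nums.add(length == 18)
idx = idx * (length + idx)
length = 30 * d
for nums in d:
    d = record(length // d)
handle(11)

9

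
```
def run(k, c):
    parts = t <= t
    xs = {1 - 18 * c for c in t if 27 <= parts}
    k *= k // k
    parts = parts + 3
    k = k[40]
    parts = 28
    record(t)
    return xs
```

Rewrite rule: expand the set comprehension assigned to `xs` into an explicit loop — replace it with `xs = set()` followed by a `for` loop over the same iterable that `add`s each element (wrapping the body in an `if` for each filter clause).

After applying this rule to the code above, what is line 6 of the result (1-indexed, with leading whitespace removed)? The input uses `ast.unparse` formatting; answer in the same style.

Transformed code:
def run(k, c):
    parts = t <= t
    xs = set()
    for c in t:
        if 27 <= parts:
            xs.add(1 - 18 * c)
    k *= k // k
    parts = parts + 3
    k = k[40]
    parts = 28
    record(t)
    return xs

xs.add(1 - 18 * c)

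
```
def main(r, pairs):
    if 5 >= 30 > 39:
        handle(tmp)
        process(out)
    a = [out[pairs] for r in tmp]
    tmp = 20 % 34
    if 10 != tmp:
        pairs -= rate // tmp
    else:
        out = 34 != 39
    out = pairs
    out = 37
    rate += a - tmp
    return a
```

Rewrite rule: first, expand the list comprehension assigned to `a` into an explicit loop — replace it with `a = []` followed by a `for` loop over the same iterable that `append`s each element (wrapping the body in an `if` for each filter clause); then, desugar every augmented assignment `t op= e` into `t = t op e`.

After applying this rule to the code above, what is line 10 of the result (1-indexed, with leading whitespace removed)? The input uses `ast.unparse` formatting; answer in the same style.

Transformed code:
def main(r, pairs):
    if 5 >= 30 > 39:
        handle(tmp)
        process(out)
    a = []
    for r in tmp:
        a.append(out[pairs])
    tmp = 20 % 34
    if 10 != tmp:
        pairs = pairs - rate // tmp
    else:
        out = 34 != 39
    out = pairs
    out = 37
    rate = rate + (a - tmp)
    return a

pairs = pairs - rate // tmp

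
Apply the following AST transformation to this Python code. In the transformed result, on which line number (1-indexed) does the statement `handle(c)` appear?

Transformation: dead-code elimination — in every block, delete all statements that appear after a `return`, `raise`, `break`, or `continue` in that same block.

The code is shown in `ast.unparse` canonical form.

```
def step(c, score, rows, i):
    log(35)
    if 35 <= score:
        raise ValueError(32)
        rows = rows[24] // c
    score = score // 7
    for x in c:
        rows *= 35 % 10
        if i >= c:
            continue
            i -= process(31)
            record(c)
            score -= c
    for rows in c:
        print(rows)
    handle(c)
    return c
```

Transformed code:
def step(c, score, rows, i):
    log(35)
    if 35 <= score:
        raise ValueError(32)
    score = score // 7
    for x in c:
        rows *= 35 % 10
        if i >= c:
            continue
    for rows in c:
        print(rows)
    handle(c)
    return c

12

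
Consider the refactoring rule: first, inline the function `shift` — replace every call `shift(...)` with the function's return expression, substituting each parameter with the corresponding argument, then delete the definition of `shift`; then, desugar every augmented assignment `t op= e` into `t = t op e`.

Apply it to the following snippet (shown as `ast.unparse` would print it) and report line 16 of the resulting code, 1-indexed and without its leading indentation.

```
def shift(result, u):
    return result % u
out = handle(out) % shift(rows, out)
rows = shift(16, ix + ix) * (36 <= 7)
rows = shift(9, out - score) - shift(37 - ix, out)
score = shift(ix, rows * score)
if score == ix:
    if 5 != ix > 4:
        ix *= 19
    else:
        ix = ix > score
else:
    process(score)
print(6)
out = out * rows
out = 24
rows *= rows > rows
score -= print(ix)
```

Transformed code:
out = handle(out) % (rows % out)
rows = 16 % (ix + ix) * (36 <= 7)
rows = 9 % (out - score) - (37 - ix) % out
score = ix % (rows * score)
if score == ix:
    if 5 != ix > 4:
        ix = ix * 19
    else:
        ix = ix > score
else:
    process(score)
print(6)
out = out * rows
out = 24
rows = rows * (rows > rows)
score = score - print(ix)

score = score - print(ix)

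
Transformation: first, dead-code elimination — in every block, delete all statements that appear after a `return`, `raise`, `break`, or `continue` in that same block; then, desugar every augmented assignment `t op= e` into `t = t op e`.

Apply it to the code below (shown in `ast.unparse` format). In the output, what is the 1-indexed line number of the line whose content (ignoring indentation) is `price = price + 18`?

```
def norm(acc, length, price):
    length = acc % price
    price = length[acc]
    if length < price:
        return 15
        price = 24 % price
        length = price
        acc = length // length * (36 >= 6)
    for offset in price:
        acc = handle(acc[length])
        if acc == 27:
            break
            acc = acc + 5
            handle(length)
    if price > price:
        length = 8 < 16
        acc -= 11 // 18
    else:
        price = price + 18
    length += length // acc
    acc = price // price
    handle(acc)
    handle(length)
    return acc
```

14

Transformed code:
def norm(acc, length, price):
    length = acc % price
    price = length[acc]
    if length < price:
        return 15
    for offset in price:
        acc = handle(acc[length])
        if acc == 27:
            break
    if price > price:
        length = 8 < 16
        acc = acc - 11 // 18
    else:
        price = price + 18
    length = length + length // acc
    acc = price // price
    handle(acc)
    handle(length)
    return acc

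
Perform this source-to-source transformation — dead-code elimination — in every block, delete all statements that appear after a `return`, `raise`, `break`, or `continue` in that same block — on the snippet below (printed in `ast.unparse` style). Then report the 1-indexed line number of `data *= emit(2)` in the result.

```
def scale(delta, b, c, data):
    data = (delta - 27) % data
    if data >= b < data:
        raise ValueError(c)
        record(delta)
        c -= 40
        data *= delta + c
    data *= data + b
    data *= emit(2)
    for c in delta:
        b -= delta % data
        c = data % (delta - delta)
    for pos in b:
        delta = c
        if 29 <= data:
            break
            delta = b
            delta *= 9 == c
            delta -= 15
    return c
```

6

Transformed code:
def scale(delta, b, c, data):
    data = (delta - 27) % data
    if data >= b < data:
        raise ValueError(c)
    data *= data + b
    data *= emit(2)
    for c in delta:
        b -= delta % data
        c = data % (delta - delta)
    for pos in b:
        delta = c
        if 29 <= data:
            break
    return c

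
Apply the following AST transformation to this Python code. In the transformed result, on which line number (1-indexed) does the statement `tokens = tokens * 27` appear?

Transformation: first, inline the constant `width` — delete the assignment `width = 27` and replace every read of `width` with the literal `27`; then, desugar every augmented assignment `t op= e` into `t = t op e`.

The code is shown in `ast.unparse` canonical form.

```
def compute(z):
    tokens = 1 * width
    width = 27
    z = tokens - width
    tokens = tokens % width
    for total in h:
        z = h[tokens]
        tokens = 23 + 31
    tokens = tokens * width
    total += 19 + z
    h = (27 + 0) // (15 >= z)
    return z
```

Transformed code:
def compute(z):
    tokens = 1 * 27
    z = tokens - 27
    tokens = tokens % 27
    for total in h:
        z = h[tokens]
        tokens = 23 + 31
    tokens = tokens * 27
    total = total + (19 + z)
    h = (27 + 0) // (15 >= z)
    return z

8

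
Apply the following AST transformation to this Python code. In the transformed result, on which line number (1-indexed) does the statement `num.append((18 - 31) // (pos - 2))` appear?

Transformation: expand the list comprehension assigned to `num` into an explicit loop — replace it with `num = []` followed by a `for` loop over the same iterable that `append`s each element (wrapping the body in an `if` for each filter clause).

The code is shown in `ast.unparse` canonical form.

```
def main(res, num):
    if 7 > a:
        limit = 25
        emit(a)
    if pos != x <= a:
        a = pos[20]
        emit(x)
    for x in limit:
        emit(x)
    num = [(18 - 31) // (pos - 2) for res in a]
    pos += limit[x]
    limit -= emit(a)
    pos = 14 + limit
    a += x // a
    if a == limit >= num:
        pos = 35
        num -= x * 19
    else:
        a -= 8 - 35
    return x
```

Transformed code:
def main(res, num):
    if 7 > a:
        limit = 25
        emit(a)
    if pos != x <= a:
        a = pos[20]
        emit(x)
    for x in limit:
        emit(x)
    num = []
    for res in a:
        num.append((18 - 31) // (pos - 2))
    pos += limit[x]
    limit -= emit(a)
    pos = 14 + limit
    a += x // a
    if a == limit >= num:
        pos = 35
        num -= x * 19
    else:
        a -= 8 - 35
    return x

12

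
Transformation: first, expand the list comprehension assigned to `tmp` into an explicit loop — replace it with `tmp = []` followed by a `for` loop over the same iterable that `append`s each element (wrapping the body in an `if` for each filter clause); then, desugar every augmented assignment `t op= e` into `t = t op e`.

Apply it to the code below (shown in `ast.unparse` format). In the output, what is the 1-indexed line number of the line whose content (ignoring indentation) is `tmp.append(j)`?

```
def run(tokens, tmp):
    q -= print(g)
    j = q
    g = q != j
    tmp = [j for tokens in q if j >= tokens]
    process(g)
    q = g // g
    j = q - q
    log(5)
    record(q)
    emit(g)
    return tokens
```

8

Transformed code:
def run(tokens, tmp):
    q = q - print(g)
    j = q
    g = q != j
    tmp = []
    for tokens in q:
        if j >= tokens:
            tmp.append(j)
    process(g)
    q = g // g
    j = q - q
    log(5)
    record(q)
    emit(g)
    return tokens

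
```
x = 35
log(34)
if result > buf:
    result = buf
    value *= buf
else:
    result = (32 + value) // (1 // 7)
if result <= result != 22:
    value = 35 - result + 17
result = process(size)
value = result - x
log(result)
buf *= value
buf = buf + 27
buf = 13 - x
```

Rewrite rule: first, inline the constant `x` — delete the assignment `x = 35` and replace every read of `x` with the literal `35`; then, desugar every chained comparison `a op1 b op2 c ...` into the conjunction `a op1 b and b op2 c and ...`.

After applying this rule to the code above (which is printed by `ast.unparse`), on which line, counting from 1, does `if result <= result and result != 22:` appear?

7

Transformed code:
log(34)
if result > buf:
    result = buf
    value *= buf
else:
    result = (32 + value) // (1 // 7)
if result <= result and result != 22:
    value = 35 - result + 17
result = process(size)
value = result - 35
log(result)
buf *= value
buf = buf + 27
buf = 13 - 35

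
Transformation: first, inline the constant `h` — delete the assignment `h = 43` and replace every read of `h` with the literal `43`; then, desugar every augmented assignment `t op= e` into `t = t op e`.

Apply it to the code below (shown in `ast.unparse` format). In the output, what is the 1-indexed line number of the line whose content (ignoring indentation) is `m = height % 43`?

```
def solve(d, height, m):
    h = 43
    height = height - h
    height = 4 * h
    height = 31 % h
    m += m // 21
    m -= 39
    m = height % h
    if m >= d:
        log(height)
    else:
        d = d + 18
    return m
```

7

Transformed code:
def solve(d, height, m):
    height = height - 43
    height = 4 * 43
    height = 31 % 43
    m = m + m // 21
    m = m - 39
    m = height % 43
    if m >= d:
        log(height)
    else:
        d = d + 18
    return m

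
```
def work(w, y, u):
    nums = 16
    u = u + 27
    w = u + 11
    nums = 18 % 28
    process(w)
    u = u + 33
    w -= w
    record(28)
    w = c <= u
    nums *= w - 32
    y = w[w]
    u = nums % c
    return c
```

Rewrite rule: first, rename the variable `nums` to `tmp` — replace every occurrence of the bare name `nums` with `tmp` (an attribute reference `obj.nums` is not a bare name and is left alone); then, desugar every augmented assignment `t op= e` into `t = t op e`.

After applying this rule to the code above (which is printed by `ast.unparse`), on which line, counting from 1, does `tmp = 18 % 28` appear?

5

Transformed code:
def work(w, y, u):
    tmp = 16
    u = u + 27
    w = u + 11
    tmp = 18 % 28
    process(w)
    u = u + 33
    w = w - w
    record(28)
    w = c <= u
    tmp = tmp * (w - 32)
    y = w[w]
    u = tmp % c
    return c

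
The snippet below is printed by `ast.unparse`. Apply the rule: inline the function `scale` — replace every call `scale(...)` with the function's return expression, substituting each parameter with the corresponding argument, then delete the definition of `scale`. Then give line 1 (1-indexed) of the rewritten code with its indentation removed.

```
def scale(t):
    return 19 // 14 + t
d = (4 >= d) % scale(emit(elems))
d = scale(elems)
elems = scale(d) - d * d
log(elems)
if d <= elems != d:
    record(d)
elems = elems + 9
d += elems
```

Transformed code:
d = (4 >= d) % (19 // 14 + emit(elems))
d = 19 // 14 + elems
elems = 19 // 14 + d - d * d
log(elems)
if d <= elems != d:
    record(d)
elems = elems + 9
d += elems

d = (4 >= d) % (19 // 14 + emit(elems))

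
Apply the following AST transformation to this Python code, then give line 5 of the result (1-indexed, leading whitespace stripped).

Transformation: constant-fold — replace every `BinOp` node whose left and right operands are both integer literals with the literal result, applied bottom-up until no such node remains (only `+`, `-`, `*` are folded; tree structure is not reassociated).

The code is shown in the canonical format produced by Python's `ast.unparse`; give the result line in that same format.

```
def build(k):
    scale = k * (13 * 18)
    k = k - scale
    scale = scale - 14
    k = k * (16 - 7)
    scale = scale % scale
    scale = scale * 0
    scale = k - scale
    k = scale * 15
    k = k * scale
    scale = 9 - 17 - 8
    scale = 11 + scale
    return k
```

k = k * 9

Transformed code:
def build(k):
    scale = k * 234
    k = k - scale
    scale = scale - 14
    k = k * 9
    scale = scale % scale
    scale = scale * 0
    scale = k - scale
    k = scale * 15
    k = k * scale
    scale = -16
    scale = 11 + scale
    return k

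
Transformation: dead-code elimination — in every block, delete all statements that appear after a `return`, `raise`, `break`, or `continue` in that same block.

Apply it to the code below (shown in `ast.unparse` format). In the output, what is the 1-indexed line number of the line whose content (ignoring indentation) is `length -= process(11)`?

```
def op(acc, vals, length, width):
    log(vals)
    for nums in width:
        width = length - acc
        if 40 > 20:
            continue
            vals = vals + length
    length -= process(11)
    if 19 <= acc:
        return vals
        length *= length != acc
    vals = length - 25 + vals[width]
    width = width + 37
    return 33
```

7

Transformed code:
def op(acc, vals, length, width):
    log(vals)
    for nums in width:
        width = length - acc
        if 40 > 20:
            continue
    length -= process(11)
    if 19 <= acc:
        return vals
    vals = length - 25 + vals[width]
    width = width + 37
    return 33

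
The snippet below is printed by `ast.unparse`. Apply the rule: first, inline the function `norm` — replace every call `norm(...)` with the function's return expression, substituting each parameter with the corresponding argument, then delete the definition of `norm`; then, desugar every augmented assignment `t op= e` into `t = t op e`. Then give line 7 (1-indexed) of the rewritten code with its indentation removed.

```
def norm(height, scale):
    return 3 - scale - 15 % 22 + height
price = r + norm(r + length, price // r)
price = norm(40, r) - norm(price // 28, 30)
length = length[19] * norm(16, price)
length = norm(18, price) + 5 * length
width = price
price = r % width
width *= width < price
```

width = width * (width < price)

Transformed code:
price = r + (3 - price // r - 15 % 22 + (r + length))
price = 3 - r - 15 % 22 + 40 - (3 - 30 - 15 % 22 + price // 28)
length = length[19] * (3 - price - 15 % 22 + 16)
length = 3 - price - 15 % 22 + 18 + 5 * length
width = price
price = r % width
width = width * (width < price)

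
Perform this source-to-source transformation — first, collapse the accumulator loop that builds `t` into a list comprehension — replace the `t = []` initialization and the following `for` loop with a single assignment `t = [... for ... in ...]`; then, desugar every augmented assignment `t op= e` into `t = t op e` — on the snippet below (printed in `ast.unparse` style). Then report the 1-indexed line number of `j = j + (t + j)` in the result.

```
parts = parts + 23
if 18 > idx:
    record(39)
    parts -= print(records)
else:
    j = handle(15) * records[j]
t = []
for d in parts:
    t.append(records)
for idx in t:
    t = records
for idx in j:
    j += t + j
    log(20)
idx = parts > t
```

Transformed code:
parts = parts + 23
if 18 > idx:
    record(39)
    parts = parts - print(records)
else:
    j = handle(15) * records[j]
t = [records for d in parts]
for idx in t:
    t = records
for idx in j:
    j = j + (t + j)
    log(20)
idx = parts > t

11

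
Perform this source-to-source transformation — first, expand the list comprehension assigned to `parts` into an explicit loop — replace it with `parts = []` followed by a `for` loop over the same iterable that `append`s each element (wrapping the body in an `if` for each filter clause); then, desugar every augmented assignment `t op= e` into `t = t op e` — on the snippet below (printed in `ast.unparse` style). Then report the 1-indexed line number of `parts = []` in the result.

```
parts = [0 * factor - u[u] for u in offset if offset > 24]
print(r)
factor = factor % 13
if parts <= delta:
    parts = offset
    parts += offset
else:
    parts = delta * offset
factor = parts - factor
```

Transformed code:
parts = []
for u in offset:
    if offset > 24:
        parts.append(0 * factor - u[u])
print(r)
factor = factor % 13
if parts <= delta:
    parts = offset
    parts = parts + offset
else:
    parts = delta * offset
factor = parts - factor

1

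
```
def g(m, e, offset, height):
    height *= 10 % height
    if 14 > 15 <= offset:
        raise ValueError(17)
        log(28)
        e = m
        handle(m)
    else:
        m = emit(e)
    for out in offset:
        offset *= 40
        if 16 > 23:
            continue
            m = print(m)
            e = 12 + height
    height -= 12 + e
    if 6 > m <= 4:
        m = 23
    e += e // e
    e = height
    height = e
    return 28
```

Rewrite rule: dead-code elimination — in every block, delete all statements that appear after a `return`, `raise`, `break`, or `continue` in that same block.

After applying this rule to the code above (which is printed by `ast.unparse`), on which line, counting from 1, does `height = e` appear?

Transformed code:
def g(m, e, offset, height):
    height *= 10 % height
    if 14 > 15 <= offset:
        raise ValueError(17)
    else:
        m = emit(e)
    for out in offset:
        offset *= 40
        if 16 > 23:
            continue
    height -= 12 + e
    if 6 > m <= 4:
        m = 23
    e += e // e
    e = height
    height = e
    return 28

16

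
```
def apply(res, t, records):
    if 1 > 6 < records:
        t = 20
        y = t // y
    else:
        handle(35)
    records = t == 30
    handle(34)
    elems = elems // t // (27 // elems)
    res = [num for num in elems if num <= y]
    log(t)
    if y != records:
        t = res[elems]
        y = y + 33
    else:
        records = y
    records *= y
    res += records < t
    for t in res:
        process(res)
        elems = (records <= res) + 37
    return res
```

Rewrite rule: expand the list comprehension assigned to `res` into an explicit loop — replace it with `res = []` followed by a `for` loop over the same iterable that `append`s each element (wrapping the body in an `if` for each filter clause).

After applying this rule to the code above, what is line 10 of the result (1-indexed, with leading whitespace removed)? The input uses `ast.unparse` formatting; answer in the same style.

res = []

Transformed code:
def apply(res, t, records):
    if 1 > 6 < records:
        t = 20
        y = t // y
    else:
        handle(35)
    records = t == 30
    handle(34)
    elems = elems // t // (27 // elems)
    res = []
    for num in elems:
        if num <= y:
            res.append(num)
    log(t)
    if y != records:
        t = res[elems]
        y = y + 33
    else:
        records = y
    records *= y
    res += records < t
    for t in res:
        process(res)
        elems = (records <= res) + 37
    return res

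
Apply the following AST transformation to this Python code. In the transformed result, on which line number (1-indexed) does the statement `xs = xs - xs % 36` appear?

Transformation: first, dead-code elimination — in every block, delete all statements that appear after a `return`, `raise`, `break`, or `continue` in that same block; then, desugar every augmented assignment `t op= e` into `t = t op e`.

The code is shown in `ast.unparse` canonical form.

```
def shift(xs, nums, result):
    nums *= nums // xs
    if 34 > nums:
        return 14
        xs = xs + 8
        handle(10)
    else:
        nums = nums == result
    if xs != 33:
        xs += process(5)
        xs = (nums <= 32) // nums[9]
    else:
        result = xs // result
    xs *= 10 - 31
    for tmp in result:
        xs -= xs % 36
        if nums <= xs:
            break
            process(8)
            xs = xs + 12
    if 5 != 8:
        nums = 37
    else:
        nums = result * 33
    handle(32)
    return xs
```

14

Transformed code:
def shift(xs, nums, result):
    nums = nums * (nums // xs)
    if 34 > nums:
        return 14
    else:
        nums = nums == result
    if xs != 33:
        xs = xs + process(5)
        xs = (nums <= 32) // nums[9]
    else:
        result = xs // result
    xs = xs * (10 - 31)
    for tmp in result:
        xs = xs - xs % 36
        if nums <= xs:
            break
    if 5 != 8:
        nums = 37
    else:
        nums = result * 33
    handle(32)
    return xs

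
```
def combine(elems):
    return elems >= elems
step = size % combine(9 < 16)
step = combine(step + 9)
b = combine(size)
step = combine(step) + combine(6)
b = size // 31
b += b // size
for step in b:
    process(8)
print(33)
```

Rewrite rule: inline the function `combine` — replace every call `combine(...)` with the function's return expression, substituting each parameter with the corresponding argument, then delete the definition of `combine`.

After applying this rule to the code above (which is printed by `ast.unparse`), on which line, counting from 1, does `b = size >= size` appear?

Transformed code:
step = size % ((9 < 16) >= (9 < 16))
step = step + 9 >= step + 9
b = size >= size
step = (step >= step) + (6 >= 6)
b = size // 31
b += b // size
for step in b:
    process(8)
print(33)

3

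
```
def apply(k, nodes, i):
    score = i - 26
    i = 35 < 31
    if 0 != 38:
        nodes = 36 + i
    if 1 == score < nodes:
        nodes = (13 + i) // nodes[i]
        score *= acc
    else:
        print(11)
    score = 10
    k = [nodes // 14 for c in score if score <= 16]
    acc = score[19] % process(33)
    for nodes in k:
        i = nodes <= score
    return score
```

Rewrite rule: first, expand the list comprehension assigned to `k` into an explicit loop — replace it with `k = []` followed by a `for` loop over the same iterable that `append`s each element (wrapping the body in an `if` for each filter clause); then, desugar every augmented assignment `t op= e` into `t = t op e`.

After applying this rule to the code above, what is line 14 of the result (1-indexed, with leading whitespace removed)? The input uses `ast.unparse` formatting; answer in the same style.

if score <= 16:

Transformed code:
def apply(k, nodes, i):
    score = i - 26
    i = 35 < 31
    if 0 != 38:
        nodes = 36 + i
    if 1 == score < nodes:
        nodes = (13 + i) // nodes[i]
        score = score * acc
    else:
        print(11)
    score = 10
    k = []
    for c in score:
        if score <= 16:
            k.append(nodes // 14)
    acc = score[19] % process(33)
    for nodes in k:
        i = nodes <= score
    return score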